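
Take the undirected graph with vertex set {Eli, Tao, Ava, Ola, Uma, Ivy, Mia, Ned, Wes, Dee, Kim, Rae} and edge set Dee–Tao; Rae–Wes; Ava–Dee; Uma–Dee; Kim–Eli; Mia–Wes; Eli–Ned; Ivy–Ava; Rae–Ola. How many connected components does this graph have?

Component: {Eli, Ned, Kim}
Component: {Ola, Mia, Wes, Rae}
Component: {Tao, Ava, Uma, Ivy, Dee}

3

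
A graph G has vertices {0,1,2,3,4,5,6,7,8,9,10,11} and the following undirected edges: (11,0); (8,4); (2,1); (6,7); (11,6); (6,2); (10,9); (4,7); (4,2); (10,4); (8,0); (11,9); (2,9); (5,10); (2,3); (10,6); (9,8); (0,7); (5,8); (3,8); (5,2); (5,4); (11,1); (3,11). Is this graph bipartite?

No

The cycle 5-4-8-5 has length 3, which is odd, so the graph is not bipartite.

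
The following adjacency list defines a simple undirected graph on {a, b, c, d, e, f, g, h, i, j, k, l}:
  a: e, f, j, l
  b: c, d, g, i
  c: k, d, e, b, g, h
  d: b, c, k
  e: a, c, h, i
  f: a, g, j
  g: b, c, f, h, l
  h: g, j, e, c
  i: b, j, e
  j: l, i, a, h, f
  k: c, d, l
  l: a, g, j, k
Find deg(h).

4

Neighbors of h: c, e, g, j.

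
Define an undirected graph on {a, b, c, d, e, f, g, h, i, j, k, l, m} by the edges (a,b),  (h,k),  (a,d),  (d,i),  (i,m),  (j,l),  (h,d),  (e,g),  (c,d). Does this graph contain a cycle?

The graph has 13 vertices, 9 edges, and 4 connected components.
A forest on 13 vertices with 4 components has exactly 9 edges, which matches — so no cycle.

No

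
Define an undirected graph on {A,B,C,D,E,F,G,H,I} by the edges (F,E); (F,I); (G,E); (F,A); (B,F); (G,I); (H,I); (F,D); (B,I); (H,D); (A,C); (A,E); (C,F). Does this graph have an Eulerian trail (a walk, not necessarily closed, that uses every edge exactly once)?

Degrees: A:3, B:2, C:2, D:2, E:3, F:6, G:2, H:2, I:4
Odd-degree vertices: A, E (2 total).
The non-isolated vertices are connected and exactly 2 have odd degree, so an Eulerian trail exists (from A to E).

Yes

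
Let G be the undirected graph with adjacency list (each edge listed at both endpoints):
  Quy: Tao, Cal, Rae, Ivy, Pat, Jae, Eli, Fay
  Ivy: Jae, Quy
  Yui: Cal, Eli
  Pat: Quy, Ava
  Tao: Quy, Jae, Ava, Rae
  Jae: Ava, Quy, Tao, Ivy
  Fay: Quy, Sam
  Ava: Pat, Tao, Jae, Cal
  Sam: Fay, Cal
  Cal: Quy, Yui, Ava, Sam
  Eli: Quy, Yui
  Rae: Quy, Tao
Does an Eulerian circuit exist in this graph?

Degrees: Quy:8, Ivy:2, Yui:2, Pat:2, Tao:4, Jae:4, Fay:2, Ava:4, Sam:2, Cal:4, Eli:2, Rae:2
All degrees are even and the non-isolated vertices are connected — an Eulerian circuit exists.

Yes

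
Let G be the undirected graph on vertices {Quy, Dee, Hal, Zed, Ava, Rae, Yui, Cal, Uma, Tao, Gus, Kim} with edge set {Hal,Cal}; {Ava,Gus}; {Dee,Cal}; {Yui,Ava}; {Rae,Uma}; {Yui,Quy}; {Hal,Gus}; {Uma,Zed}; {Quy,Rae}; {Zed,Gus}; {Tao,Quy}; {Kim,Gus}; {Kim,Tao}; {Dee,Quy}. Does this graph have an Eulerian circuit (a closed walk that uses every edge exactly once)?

Yes

Degrees: Quy:4, Dee:2, Hal:2, Zed:2, Ava:2, Rae:2, Yui:2, Cal:2, Uma:2, Tao:2, Gus:4, Kim:2
Every vertex has even degree and the edges form a single connected piece, so an Eulerian circuit exists.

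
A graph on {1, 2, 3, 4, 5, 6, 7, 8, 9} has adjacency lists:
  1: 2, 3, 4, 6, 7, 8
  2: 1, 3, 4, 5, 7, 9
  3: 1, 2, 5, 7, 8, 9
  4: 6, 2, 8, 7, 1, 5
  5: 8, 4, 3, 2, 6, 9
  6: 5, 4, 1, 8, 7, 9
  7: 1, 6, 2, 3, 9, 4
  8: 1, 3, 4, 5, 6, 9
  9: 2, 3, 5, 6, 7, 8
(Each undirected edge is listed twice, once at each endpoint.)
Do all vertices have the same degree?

Degrees: 1:6, 2:6, 3:6, 4:6, 5:6, 6:6, 7:6, 8:6, 9:6
All degrees equal 6; the graph is regular.

Yes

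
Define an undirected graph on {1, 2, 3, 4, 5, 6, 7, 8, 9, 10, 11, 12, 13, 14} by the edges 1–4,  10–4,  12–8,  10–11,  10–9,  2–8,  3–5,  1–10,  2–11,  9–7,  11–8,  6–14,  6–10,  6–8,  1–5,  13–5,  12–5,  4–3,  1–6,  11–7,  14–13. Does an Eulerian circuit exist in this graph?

Degrees: 1:4, 2:2, 3:2, 4:3, 5:4, 6:4, 7:2, 8:4, 9:2, 10:5, 11:4, 12:2, 13:2, 14:2
Vertices with odd degree: 4, 10. An Eulerian circuit requires all degrees even.

No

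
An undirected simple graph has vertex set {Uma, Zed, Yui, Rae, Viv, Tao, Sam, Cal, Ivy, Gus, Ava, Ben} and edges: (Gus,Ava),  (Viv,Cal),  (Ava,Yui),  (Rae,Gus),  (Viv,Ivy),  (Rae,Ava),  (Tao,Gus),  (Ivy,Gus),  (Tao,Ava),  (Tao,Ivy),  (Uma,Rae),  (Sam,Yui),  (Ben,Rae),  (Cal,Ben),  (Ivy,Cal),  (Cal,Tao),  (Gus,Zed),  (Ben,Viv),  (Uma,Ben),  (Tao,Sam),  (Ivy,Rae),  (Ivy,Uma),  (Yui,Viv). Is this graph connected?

A breadth-first search from Uma visits Uma, Ivy, Ben, Rae, Viv, Tao, Cal, Gus, Ava, Yui, Sam, Zed — all 12 vertices — so the graph is connected.

Yes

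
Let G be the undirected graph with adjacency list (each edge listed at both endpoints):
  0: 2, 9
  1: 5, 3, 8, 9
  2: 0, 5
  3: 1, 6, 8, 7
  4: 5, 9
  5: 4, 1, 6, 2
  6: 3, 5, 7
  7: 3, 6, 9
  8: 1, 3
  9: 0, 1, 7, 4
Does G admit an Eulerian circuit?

No

Degrees: 0:2, 1:4, 2:2, 3:4, 4:2, 5:4, 6:3, 7:3, 8:2, 9:4
6, 7 have odd degree; an Eulerian circuit needs every degree to be even, so none exists.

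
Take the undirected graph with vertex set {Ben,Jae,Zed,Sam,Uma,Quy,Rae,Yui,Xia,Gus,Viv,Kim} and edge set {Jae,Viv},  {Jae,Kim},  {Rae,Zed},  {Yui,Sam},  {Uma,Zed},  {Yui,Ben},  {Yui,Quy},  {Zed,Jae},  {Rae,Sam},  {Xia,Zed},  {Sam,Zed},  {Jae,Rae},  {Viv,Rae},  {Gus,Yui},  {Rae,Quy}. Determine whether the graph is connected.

A breadth-first search from Ben visits Ben, Yui, Sam, Gus, Quy, Rae, Zed, Jae, Viv, Xia, Uma, Kim — all 12 vertices — so the graph is connected.

Yes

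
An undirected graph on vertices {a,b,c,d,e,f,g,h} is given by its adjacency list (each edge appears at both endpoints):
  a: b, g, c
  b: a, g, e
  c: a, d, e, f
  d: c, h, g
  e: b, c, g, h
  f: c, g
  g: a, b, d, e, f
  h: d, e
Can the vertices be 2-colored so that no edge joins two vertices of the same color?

No

g-b-e-g is an odd cycle (length 3), and a bipartite graph can contain only even cycles.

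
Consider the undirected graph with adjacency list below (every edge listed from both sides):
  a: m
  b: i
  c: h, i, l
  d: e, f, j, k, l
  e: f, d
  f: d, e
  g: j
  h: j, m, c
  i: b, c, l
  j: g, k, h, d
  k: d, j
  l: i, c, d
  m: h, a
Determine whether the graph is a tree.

The graph has 13 vertices and 16 edges.
Connected but with 16 > 12 edges, so it has a cycle and is not a tree.

No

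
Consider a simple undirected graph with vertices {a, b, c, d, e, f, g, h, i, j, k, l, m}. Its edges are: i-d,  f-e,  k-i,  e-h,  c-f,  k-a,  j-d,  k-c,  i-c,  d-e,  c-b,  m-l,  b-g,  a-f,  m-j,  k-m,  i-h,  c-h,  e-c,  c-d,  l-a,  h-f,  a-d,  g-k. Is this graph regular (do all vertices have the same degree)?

Degrees: a:4, b:2, c:7, d:5, e:4, f:4, g:2, h:4, i:4, j:2, k:5, l:2, m:3
Vertex b has degree 2 while c has degree 7, so the graph is not regular.

No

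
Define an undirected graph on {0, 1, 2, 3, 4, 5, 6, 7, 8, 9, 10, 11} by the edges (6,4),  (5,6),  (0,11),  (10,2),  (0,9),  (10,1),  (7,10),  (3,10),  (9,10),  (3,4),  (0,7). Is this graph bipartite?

Yes

A valid 2-coloring puts {1, 2, 3, 6, 7, 8, 9, 11} on one side and {0, 4, 5, 10} on the other; every edge crosses between the two sides.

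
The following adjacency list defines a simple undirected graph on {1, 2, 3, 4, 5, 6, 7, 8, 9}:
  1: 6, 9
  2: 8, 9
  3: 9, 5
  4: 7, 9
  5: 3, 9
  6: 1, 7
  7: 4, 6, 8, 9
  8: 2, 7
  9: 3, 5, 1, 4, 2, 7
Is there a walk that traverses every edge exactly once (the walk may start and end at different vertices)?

Degrees: 1:2, 2:2, 3:2, 4:2, 5:2, 6:2, 7:4, 8:2, 9:6
Odd-degree vertices: none (0 total).
The non-isolated vertices are connected and exactly 0 have odd degree, so an Eulerian trail exists.

Yes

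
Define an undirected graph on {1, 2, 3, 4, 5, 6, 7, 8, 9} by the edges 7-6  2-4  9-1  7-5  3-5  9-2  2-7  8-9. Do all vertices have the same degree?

Degrees: 1:1, 2:3, 3:1, 4:1, 5:2, 6:1, 7:3, 8:1, 9:3
Vertex 1 has degree 1 while 2 has degree 3, so the graph is not regular.

No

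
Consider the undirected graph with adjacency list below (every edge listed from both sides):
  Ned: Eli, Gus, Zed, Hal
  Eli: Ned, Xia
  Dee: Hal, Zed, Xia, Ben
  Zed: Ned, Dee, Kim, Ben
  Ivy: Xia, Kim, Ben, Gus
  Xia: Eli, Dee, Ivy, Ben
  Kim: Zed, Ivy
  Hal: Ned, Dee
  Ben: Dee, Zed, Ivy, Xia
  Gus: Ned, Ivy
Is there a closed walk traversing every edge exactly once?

Yes

Degrees: Ned:4, Eli:2, Dee:4, Zed:4, Ivy:4, Xia:4, Kim:2, Hal:2, Ben:4, Gus:2
All degrees are even and the non-isolated vertices are connected — an Eulerian circuit exists.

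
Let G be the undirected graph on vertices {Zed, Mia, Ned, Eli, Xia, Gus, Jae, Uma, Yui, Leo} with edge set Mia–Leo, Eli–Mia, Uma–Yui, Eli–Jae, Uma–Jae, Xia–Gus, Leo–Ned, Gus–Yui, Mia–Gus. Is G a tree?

No

The graph has 10 vertices and 9 edges.
It splits into 2 components, so it cannot be a tree.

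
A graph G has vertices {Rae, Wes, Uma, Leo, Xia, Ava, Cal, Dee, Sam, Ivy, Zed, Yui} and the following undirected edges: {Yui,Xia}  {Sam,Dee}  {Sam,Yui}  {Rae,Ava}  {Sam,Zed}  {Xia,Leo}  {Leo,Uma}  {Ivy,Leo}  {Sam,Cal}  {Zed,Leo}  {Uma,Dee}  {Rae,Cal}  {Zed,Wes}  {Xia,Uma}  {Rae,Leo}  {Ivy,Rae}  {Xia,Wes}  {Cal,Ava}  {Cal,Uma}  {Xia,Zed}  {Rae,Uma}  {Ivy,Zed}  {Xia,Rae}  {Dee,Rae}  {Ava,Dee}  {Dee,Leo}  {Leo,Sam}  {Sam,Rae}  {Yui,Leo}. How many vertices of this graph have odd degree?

Degrees: Rae:8, Wes:2, Uma:5, Leo:8, Xia:6, Ava:3, Cal:4, Dee:5, Sam:6, Ivy:3, Zed:5, Yui:3
Odd-degree vertices: Uma, Ava, Dee, Ivy, Zed, Yui.

6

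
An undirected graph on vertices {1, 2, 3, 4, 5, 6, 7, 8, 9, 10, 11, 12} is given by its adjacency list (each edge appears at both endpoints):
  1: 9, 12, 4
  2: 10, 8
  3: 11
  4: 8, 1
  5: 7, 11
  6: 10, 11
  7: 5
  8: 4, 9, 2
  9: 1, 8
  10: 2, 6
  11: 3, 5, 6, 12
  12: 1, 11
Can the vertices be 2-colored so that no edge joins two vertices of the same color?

Yes

Partition the vertices as {2, 3, 4, 5, 6, 9, 12} vs {1, 7, 8, 10, 11}. Each listed edge has one endpoint in each part, so the graph is bipartite.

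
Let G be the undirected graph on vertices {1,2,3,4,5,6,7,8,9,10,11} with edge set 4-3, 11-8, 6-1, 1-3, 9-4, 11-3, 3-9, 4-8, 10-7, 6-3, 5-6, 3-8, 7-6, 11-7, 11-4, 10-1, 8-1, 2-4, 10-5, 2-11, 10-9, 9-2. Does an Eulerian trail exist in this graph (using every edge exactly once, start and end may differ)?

No

Degrees: 1:4, 2:3, 3:6, 4:5, 5:2, 6:4, 7:3, 8:4, 9:4, 10:4, 11:5
Odd-degree vertices: 2, 4, 7, 11 (4 total).
With 4 odd-degree vertices (more than two), no single trail can use every edge.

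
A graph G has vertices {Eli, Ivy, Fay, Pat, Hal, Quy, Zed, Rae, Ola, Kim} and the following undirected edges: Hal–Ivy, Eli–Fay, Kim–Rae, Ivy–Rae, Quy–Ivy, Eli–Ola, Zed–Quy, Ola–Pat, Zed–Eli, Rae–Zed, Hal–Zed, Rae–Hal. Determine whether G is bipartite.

No

The cycle Ivy-Hal-Rae-Ivy has length 3, which is odd, so the graph is not bipartite.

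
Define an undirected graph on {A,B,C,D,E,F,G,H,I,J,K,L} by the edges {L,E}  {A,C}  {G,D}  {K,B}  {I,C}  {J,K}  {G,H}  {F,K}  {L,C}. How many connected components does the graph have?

3

Component: {D, G, H}
Component: {B, F, J, K}
Component: {A, C, E, I, L}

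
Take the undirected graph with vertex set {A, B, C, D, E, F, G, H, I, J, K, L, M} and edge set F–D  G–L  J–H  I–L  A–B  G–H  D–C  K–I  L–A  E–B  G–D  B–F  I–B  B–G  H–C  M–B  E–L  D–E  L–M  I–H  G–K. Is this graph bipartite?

Yes

Color {B, D, H, K, L} black and {A, C, E, F, G, I, J, M} white. No edge joins two same-colored vertices, so the graph is bipartite.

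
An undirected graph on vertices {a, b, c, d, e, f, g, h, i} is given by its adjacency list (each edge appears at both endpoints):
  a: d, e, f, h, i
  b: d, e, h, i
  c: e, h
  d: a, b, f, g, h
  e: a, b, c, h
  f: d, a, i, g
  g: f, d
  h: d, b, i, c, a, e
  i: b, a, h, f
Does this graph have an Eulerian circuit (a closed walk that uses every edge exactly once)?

Degrees: a:5, b:4, c:2, d:5, e:4, f:4, g:2, h:6, i:4
a, d have odd degree; an Eulerian circuit needs every degree to be even, so none exists.

No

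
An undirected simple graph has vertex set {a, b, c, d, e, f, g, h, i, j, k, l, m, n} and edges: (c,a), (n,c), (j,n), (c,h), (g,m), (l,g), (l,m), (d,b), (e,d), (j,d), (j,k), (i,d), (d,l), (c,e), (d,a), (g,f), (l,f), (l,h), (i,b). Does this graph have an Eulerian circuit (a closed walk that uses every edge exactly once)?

Degrees: a:2, b:2, c:4, d:6, e:2, f:2, g:3, h:2, i:2, j:3, k:1, l:5, m:2, n:2
g, j, k, l have odd degree; an Eulerian circuit needs every degree to be even, so none exists.

No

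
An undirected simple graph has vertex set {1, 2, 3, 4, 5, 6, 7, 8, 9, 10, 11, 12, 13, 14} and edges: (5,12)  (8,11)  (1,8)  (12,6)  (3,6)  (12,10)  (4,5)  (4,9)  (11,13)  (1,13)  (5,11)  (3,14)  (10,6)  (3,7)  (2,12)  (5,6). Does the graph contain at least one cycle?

|V| = 14, |E| = 16, number of components = 1.
One cycle is 5-12-10-6-5.

Yes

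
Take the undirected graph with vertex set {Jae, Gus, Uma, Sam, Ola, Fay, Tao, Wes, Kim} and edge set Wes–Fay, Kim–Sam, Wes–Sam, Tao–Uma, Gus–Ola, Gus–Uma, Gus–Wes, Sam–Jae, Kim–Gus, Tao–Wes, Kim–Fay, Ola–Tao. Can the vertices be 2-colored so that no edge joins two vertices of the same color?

Yes

A valid 2-coloring puts {Gus, Sam, Fay, Tao} on one side and {Jae, Uma, Ola, Wes, Kim} on the other; every edge crosses between the two sides.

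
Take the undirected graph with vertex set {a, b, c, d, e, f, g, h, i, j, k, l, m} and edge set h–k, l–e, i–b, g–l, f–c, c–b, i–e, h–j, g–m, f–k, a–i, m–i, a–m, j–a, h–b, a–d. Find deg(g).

Neighbors of g: l, m.

2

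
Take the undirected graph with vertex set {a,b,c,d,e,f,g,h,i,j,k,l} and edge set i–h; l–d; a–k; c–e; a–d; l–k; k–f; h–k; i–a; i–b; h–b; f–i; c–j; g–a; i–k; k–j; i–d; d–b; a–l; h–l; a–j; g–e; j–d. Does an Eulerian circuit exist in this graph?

No

Degrees: a:6, b:3, c:2, d:5, e:2, f:2, g:2, h:4, i:6, j:4, k:6, l:4
Vertices with odd degree: b, d. An Eulerian circuit requires all degrees even.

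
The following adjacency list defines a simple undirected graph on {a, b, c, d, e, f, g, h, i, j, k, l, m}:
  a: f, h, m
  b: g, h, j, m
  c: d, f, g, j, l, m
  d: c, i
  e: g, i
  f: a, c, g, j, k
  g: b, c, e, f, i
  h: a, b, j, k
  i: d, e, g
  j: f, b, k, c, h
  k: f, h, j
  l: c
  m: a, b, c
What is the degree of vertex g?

5

Neighbors of g: b, c, e, f, i.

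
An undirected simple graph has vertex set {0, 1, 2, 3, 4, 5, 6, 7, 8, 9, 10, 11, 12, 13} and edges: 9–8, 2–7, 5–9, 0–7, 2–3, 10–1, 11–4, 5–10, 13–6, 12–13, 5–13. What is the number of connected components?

Component: {4, 11}
Component: {0, 2, 3, 7}
Component: {1, 5, 6, 8, 9, 10, 12, 13}

3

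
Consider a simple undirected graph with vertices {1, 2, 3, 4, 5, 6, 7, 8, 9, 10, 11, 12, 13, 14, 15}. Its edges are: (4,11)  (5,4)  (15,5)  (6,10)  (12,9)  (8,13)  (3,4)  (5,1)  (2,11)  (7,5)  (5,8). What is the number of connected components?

4

Component: {14}
Component: {6, 10}
Component: {9, 12}
Component: {1, 2, 3, 4, 5, 7, 8, 11, 13, 15}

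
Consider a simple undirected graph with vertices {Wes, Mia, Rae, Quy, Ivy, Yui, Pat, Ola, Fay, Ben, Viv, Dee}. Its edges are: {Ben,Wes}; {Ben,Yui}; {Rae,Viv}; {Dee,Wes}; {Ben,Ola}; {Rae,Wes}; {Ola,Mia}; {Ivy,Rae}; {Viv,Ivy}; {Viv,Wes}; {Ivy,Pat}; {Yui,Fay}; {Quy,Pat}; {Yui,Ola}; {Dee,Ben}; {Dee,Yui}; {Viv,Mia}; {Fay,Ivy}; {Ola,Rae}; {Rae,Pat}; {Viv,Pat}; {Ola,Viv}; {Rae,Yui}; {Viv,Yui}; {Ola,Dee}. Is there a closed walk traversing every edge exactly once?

No

Degrees: Wes:4, Mia:2, Rae:6, Quy:1, Ivy:4, Yui:6, Pat:4, Ola:6, Fay:2, Ben:4, Viv:7, Dee:4
Vertices with odd degree: Quy, Viv. An Eulerian circuit requires all degrees even.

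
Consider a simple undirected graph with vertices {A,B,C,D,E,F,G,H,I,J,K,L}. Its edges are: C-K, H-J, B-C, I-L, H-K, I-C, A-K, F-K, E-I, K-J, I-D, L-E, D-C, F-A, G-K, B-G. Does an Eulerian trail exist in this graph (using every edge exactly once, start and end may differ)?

Degrees: A:2, B:2, C:4, D:2, E:2, F:2, G:2, H:2, I:4, J:2, K:6, L:2
Odd-degree vertices: none (0 total).
With 0 odd-degree vertices and all edges in one connected piece, an Eulerian trail exists.

Yes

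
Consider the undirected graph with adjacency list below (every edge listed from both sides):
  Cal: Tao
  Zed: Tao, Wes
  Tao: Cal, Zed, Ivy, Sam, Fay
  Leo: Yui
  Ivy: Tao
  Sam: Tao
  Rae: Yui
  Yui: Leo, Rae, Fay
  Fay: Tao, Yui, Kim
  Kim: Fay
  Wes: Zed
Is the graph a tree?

|V| = 11, |E| = 10.
Connected and |E| = |V| - 1, which characterizes a tree.

Yes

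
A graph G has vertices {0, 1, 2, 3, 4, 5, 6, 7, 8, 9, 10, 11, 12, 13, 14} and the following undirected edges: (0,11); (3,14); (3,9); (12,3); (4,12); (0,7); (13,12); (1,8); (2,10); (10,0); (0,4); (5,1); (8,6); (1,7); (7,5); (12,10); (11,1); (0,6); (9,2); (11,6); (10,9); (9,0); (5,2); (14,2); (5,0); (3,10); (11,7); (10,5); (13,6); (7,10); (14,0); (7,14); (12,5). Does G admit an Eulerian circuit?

Degrees: 0:8, 1:4, 2:4, 3:4, 4:2, 5:6, 6:4, 7:6, 8:2, 9:4, 10:7, 11:4, 12:5, 13:2, 14:4
10, 12 have odd degree; an Eulerian circuit needs every degree to be even, so none exists.

No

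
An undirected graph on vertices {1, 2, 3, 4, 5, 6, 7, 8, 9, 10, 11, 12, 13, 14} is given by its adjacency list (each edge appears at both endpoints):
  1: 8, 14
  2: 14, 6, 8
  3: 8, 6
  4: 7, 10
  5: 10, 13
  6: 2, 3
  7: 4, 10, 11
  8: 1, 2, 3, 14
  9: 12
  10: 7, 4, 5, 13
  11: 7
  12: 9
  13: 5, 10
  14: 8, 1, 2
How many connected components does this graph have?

3

Component: {9, 12}
Component: {1, 2, 3, 6, 8, 14}
Component: {4, 5, 7, 10, 11, 13}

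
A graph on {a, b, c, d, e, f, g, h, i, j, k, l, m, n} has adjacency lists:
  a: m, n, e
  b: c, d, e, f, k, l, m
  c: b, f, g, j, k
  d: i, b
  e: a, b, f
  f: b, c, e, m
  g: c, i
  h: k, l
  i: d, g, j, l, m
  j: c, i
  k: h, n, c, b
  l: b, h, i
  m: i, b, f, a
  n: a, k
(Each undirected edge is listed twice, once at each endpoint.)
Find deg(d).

2

Neighbors of d: b, i.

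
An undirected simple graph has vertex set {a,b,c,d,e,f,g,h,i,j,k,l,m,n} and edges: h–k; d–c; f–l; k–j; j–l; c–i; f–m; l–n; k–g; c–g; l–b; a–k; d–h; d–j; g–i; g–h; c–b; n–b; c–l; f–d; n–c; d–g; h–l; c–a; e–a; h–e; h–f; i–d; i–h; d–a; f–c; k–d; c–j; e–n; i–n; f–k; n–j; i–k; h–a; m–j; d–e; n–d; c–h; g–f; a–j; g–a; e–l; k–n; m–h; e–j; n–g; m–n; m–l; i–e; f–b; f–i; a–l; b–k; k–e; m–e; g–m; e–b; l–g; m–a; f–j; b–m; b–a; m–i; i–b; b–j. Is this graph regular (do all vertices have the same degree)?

Yes

Degrees: a:10, b:10, c:10, d:10, e:10, f:10, g:10, h:10, i:10, j:10, k:10, l:10, m:10, n:10
All degrees equal 10; the graph is regular.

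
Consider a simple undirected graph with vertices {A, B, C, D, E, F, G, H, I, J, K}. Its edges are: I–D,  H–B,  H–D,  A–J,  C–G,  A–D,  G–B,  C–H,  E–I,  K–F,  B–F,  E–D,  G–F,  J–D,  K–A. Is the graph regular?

Degrees: A:3, B:3, C:2, D:5, E:2, F:3, G:3, H:3, I:2, J:2, K:2
Vertex C has degree 2 while D has degree 5, so the graph is not regular.

No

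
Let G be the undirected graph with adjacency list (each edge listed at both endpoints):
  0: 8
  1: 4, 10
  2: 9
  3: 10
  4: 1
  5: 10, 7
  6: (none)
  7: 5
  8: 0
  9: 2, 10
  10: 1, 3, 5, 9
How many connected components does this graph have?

Component: {6}
Component: {0, 8}
Component: {1, 2, 3, 4, 5, 7, 9, 10}

3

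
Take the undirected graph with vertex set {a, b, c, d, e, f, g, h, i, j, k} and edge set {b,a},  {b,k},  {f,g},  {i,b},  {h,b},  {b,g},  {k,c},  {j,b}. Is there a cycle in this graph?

No

|V| = 11, |E| = 8, number of components = 3.
Since 8 = 11 - 3, the graph is a forest and contains no cycle.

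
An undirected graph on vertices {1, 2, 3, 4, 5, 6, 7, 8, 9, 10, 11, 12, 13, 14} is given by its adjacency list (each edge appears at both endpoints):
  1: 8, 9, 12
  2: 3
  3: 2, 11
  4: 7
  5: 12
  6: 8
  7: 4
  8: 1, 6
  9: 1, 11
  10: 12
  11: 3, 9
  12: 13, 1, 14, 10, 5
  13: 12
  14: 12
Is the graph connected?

Component: {4, 7}
Component: {1, 2, 3, 5, 6, 8, 9, 10, 11, 12, 13, 14}
There are 2 separate components, so the graph is not connected.

No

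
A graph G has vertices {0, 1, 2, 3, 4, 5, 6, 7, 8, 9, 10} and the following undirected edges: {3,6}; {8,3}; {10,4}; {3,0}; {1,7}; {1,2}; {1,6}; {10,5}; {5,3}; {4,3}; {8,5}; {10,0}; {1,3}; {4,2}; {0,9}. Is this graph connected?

Yes

Starting from 0 and exploring outward reaches every vertex (0, 10, 9, 3, 5, 4, 1, 8, 6, 2, 7); the graph is connected.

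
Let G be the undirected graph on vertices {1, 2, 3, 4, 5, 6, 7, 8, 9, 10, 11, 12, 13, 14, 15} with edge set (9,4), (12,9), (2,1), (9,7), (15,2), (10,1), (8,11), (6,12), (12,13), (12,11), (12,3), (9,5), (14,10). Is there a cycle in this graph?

No

The graph has 15 vertices, 13 edges, and 2 connected components.
Since 13 = 15 - 2, the graph is a forest and contains no cycle.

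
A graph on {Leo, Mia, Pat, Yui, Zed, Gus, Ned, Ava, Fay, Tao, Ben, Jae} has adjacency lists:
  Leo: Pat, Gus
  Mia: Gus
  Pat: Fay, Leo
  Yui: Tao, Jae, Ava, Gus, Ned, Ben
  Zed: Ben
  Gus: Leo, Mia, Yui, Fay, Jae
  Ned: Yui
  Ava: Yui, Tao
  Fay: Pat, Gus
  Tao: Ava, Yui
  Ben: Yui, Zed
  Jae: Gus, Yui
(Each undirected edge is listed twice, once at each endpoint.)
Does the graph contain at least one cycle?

Yes

The graph has 12 vertices, 14 edges, and 1 connected component.
One cycle is Gus-Jae-Yui-Gus.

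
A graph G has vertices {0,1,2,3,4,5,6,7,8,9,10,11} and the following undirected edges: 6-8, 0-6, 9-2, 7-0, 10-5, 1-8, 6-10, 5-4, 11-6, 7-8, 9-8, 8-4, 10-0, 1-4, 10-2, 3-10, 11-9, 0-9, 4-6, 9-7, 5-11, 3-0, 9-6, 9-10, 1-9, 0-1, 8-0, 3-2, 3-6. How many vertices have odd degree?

6

Degrees: 0:7, 1:4, 2:3, 3:4, 4:4, 5:3, 6:7, 7:3, 8:6, 9:8, 10:6, 11:3
Odd-degree vertices: 0, 2, 5, 6, 7, 11.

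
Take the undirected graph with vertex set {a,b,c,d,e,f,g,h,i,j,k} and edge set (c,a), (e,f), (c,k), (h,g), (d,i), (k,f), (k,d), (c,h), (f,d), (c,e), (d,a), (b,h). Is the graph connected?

No

Component: {j}
Component: {a, b, c, d, e, f, g, h, i, k}
There are 2 separate components, so the graph is not connected.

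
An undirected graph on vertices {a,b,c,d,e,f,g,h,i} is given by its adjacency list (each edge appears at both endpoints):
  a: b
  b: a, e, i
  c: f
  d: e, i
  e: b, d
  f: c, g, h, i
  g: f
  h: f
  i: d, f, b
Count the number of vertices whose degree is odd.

Degrees: a:1, b:3, c:1, d:2, e:2, f:4, g:1, h:1, i:3
Odd-degree vertices: a, b, c, g, h, i.

6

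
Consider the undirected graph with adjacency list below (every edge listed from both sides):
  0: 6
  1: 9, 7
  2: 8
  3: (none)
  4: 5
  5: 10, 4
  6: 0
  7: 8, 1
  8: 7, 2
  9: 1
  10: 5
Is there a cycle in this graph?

No

|V| = 11, |E| = 7, number of components = 4.
A forest on 11 vertices with 4 components has exactly 7 edges, which matches — so no cycle.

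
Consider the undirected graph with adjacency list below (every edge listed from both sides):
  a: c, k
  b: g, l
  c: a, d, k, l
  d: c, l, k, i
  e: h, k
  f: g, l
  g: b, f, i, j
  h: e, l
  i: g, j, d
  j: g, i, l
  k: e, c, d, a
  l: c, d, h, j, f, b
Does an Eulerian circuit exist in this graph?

No

Degrees: a:2, b:2, c:4, d:4, e:2, f:2, g:4, h:2, i:3, j:3, k:4, l:6
Vertices with odd degree: i, j. An Eulerian circuit requires all degrees even.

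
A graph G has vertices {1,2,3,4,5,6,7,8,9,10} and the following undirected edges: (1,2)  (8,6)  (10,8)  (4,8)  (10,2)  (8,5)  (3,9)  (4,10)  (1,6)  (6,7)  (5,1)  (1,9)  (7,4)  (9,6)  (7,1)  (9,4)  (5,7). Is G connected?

Yes

A breadth-first search from 1 visits 1, 6, 5, 9, 2, 7, 8, 3, 4, 10 — all 10 vertices — so the graph is connected.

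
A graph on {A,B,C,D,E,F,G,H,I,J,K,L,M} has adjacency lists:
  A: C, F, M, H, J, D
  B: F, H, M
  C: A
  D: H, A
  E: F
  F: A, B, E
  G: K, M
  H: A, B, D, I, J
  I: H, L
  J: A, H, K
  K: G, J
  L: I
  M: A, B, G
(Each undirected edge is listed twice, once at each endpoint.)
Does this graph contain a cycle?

|V| = 13, |E| = 17, number of components = 1.
Since 17 > 13 - 1, a cycle must exist; for instance A-J-K-G-M-A.

Yes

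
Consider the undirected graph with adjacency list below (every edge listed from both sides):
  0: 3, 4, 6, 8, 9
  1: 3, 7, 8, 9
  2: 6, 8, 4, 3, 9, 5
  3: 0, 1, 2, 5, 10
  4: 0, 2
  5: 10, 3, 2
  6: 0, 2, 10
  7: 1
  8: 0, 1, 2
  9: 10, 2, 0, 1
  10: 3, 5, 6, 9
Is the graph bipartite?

The cycle 5-3-10-5 has length 3, which is odd, so the graph is not bipartite.

No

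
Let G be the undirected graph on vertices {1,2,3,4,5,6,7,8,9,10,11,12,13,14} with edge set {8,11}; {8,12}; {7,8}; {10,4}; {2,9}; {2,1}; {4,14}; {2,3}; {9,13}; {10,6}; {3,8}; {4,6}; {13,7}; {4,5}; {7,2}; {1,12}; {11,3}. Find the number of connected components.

2

Component: {4, 5, 6, 10, 14}
Component: {1, 2, 3, 7, 8, 9, 11, 12, 13}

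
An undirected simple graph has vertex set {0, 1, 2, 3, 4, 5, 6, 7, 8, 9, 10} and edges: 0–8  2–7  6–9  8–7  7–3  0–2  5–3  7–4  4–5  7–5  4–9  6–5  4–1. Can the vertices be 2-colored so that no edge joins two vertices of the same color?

7-5-4-7 is an odd cycle (length 3), and a bipartite graph can contain only even cycles.

No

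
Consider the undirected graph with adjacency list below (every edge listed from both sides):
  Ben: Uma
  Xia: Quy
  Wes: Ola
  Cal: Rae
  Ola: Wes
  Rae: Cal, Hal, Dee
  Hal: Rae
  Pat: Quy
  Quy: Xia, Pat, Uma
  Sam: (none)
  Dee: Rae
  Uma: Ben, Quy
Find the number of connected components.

Component: {Sam}
Component: {Wes, Ola}
Component: {Cal, Rae, Hal, Dee}
Component: {Ben, Xia, Pat, Quy, Uma}

4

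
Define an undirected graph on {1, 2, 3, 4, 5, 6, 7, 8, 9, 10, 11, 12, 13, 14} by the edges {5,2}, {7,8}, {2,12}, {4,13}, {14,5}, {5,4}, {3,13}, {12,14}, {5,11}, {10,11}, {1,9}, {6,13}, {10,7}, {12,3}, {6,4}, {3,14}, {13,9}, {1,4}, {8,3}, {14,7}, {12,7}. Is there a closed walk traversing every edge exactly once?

Degrees: 1:2, 2:2, 3:4, 4:4, 5:4, 6:2, 7:4, 8:2, 9:2, 10:2, 11:2, 12:4, 13:4, 14:4
Every vertex has even degree and the edges form a single connected piece, so an Eulerian circuit exists.

Yes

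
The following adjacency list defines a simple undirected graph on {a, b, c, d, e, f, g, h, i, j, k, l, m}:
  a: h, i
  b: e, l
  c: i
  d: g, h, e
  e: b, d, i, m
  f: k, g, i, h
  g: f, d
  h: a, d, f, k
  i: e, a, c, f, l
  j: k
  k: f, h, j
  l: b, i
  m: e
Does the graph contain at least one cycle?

Yes

|V| = 13, |E| = 17, number of components = 1.
Since 17 > 13 - 1, a cycle must exist; for instance i-e-b-l-i.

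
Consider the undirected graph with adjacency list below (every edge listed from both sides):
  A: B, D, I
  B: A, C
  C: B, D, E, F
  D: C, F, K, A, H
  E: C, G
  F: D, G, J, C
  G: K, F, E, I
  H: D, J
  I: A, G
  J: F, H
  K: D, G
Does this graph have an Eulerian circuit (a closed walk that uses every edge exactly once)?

No

Degrees: A:3, B:2, C:4, D:5, E:2, F:4, G:4, H:2, I:2, J:2, K:2
Vertices with odd degree: A, D. An Eulerian circuit requires all degrees even.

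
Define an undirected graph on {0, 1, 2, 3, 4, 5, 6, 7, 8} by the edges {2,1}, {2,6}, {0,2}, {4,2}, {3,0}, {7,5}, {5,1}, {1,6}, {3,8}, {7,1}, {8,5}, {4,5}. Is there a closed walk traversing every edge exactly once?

Yes

Degrees: 0:2, 1:4, 2:4, 3:2, 4:2, 5:4, 6:2, 7:2, 8:2
All degrees are even and the non-isolated vertices are connected — an Eulerian circuit exists.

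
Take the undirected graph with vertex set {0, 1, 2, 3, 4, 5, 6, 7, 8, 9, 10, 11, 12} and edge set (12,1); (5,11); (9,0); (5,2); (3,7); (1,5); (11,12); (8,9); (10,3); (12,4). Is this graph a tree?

The graph has 13 vertices and 10 edges.
It splits into 4 components, so it cannot be a tree.

No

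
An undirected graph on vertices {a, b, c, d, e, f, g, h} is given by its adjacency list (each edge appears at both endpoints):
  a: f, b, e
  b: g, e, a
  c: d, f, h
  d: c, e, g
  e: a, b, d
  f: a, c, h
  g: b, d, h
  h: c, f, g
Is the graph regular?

Degrees: a:3, b:3, c:3, d:3, e:3, f:3, g:3, h:3
Every vertex has degree 3, so the graph is 3-regular.

Yes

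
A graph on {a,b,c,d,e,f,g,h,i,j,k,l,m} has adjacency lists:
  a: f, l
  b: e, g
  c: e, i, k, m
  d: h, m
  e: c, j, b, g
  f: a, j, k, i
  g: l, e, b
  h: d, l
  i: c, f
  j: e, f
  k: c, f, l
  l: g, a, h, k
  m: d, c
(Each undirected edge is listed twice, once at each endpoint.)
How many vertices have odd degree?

2

Degrees: a:2, b:2, c:4, d:2, e:4, f:4, g:3, h:2, i:2, j:2, k:3, l:4, m:2
Odd-degree vertices: g, k.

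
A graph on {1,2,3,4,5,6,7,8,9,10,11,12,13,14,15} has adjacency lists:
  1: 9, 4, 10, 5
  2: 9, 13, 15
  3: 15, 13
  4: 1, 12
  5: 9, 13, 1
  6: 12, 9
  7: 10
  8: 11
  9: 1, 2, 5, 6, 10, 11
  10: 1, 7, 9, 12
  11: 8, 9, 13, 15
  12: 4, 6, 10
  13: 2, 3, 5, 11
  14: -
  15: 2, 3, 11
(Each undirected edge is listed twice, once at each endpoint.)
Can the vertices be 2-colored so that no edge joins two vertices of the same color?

No

10-1-9-10 is an odd cycle (length 3), and a bipartite graph can contain only even cycles.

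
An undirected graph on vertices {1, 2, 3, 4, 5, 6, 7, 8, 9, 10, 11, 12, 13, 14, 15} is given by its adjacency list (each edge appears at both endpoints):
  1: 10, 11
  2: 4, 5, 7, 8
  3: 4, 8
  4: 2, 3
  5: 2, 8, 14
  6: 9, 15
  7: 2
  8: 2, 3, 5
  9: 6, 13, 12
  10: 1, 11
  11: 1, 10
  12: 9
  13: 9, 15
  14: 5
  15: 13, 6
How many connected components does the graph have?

3

Component: {1, 10, 11}
Component: {6, 9, 12, 13, 15}
Component: {2, 3, 4, 5, 7, 8, 14}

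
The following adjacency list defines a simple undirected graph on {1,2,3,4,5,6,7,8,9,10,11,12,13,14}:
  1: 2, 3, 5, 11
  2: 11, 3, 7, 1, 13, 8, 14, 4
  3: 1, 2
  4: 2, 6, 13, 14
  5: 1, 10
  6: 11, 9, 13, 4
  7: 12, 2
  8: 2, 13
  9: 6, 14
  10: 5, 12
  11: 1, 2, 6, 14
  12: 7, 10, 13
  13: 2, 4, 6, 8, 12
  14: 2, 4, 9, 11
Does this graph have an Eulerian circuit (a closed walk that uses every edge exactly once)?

Degrees: 1:4, 2:8, 3:2, 4:4, 5:2, 6:4, 7:2, 8:2, 9:2, 10:2, 11:4, 12:3, 13:5, 14:4
12, 13 have odd degree; an Eulerian circuit needs every degree to be even, so none exists.

No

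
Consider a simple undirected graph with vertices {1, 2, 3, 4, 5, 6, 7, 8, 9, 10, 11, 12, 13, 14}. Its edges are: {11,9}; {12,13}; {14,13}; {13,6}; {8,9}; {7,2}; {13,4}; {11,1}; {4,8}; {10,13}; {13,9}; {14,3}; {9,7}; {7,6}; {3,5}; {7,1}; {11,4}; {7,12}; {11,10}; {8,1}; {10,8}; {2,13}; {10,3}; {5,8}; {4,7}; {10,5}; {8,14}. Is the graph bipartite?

10-5-3-10 is an odd cycle (length 3), and a bipartite graph can contain only even cycles.

No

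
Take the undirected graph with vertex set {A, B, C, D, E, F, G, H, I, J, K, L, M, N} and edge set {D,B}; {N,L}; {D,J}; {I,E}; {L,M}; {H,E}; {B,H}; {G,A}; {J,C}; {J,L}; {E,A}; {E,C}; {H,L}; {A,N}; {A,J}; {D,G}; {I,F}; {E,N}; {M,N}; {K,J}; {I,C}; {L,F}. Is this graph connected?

Starting from A and exploring outward reaches every vertex (A, N, G, J, E, L, M, D, C, K, H, I, F, B); the graph is connected.

Yes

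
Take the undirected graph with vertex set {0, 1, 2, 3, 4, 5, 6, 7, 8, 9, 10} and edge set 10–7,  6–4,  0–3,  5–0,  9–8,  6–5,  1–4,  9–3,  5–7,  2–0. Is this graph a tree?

|V| = 11, |E| = 10.
Connected and |E| = |V| - 1, which characterizes a tree.

Yes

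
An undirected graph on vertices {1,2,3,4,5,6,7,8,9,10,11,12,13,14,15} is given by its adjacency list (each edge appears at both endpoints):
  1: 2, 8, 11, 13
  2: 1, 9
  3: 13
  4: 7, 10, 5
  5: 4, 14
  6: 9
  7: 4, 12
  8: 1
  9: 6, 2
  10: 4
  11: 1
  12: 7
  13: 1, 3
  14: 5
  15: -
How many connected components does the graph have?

Component: {15}
Component: {4, 5, 7, 10, 12, 14}
Component: {1, 2, 3, 6, 8, 9, 11, 13}

3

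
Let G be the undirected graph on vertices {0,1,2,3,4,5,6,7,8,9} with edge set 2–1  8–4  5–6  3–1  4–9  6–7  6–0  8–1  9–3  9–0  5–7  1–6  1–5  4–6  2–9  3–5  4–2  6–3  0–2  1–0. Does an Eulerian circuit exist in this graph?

Degrees: 0:4, 1:6, 2:4, 3:4, 4:4, 5:4, 6:6, 7:2, 8:2, 9:4
All degrees are even and the non-isolated vertices are connected — an Eulerian circuit exists.

Yes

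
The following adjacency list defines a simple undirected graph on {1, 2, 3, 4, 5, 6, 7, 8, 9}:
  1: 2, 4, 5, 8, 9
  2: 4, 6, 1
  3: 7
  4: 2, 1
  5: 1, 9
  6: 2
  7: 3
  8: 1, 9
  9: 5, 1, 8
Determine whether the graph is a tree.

|V| = 9, |E| = 10.
It is not connected, so it is not a tree.

No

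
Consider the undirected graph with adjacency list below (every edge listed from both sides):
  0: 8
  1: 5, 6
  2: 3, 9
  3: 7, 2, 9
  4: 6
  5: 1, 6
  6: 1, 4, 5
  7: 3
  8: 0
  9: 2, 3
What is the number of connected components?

3

Component: {0, 8}
Component: {1, 4, 5, 6}
Component: {2, 3, 7, 9}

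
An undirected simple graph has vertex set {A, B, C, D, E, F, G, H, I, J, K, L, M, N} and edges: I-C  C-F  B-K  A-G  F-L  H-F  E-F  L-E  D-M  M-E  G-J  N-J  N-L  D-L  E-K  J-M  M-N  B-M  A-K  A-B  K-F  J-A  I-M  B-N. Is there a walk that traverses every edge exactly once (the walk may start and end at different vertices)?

Yes

Degrees: A:4, B:4, C:2, D:2, E:4, F:5, G:2, H:1, I:2, J:4, K:4, L:4, M:6, N:4
Odd-degree vertices: F, H (2 total).
The non-isolated vertices are connected and exactly 2 have odd degree, so an Eulerian trail exists (from F to H).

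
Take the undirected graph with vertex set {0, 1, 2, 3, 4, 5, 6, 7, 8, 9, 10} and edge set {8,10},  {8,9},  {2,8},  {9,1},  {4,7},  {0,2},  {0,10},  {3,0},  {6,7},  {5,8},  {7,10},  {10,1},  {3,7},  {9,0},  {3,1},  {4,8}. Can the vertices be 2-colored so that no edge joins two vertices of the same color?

Yes

Color {2, 3, 4, 5, 6, 9, 10} black and {0, 1, 7, 8} white. No edge joins two same-colored vertices, so the graph is bipartite.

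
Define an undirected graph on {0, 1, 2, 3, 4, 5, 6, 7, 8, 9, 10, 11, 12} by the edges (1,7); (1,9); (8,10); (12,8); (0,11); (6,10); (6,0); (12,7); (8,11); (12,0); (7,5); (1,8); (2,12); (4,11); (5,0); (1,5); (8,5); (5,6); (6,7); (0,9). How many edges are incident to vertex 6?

4

Neighbors of 6: 0, 5, 7, 10.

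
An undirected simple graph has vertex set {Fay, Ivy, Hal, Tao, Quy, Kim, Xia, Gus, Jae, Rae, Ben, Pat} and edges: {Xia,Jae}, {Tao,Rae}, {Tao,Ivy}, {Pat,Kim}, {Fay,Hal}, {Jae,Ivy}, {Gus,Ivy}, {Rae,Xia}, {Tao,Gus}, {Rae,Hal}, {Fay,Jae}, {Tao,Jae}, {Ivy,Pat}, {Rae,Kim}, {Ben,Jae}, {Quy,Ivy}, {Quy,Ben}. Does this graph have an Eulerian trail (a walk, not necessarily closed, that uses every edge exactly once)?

Yes

Degrees: Fay:2, Ivy:5, Hal:2, Tao:4, Quy:2, Kim:2, Xia:2, Gus:2, Jae:5, Rae:4, Ben:2, Pat:2
Odd-degree vertices: Ivy, Jae (2 total).
With 2 odd-degree vertices and all edges in one connected piece, an Eulerian trail exists (from Ivy to Jae).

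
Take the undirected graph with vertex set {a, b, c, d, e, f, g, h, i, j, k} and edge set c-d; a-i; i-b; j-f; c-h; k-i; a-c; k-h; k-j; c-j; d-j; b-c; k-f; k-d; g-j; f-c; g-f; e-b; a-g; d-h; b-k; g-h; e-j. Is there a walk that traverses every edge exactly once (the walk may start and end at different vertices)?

Degrees: a:3, b:4, c:6, d:4, e:2, f:4, g:4, h:4, i:3, j:6, k:6
Odd-degree vertices: a, i (2 total).
With 2 odd-degree vertices and all edges in one connected piece, an Eulerian trail exists (from a to i).

Yes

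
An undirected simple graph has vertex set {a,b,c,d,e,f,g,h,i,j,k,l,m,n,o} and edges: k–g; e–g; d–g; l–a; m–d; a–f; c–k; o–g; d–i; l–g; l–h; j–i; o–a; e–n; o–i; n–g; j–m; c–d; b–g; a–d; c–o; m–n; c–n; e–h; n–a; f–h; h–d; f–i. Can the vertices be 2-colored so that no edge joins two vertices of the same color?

g-e-n-g is an odd cycle (length 3), and a bipartite graph can contain only even cycles.

No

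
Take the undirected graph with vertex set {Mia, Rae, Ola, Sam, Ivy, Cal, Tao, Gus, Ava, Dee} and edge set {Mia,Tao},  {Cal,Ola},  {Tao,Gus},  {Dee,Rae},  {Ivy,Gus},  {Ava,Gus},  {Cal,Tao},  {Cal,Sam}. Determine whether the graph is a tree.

No

The graph has 10 vertices and 8 edges.
It splits into 2 components, so it cannot be a tree.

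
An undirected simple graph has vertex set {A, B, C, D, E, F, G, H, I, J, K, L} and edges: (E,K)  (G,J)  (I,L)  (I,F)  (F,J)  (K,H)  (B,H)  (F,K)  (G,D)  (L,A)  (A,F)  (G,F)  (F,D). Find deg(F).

6

Neighbors of F: A, D, G, I, J, K.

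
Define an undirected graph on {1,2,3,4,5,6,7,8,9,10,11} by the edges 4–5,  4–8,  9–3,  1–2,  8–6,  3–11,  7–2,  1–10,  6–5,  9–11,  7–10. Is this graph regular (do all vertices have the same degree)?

Yes

Degrees: 1:2, 2:2, 3:2, 4:2, 5:2, 6:2, 7:2, 8:2, 9:2, 10:2, 11:2
Every vertex has degree 2, so the graph is 2-regular.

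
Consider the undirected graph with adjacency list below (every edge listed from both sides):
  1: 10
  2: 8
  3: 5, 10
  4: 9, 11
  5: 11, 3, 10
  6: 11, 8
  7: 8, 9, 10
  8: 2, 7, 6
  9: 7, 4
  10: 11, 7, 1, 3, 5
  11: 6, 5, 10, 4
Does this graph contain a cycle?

The graph has 11 vertices, 14 edges, and 1 connected component.
One cycle is 10-7-9-4-11-10.

Yes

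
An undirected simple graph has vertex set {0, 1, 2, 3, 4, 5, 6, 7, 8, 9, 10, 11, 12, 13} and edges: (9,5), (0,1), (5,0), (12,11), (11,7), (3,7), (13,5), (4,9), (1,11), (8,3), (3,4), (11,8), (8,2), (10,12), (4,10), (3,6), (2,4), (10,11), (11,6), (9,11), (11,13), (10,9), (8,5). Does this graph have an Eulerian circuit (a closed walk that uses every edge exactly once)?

Degrees: 0:2, 1:2, 2:2, 3:4, 4:4, 5:4, 6:2, 7:2, 8:4, 9:4, 10:4, 11:8, 12:2, 13:2
All degrees are even and the non-isolated vertices are connected — an Eulerian circuit exists.

Yes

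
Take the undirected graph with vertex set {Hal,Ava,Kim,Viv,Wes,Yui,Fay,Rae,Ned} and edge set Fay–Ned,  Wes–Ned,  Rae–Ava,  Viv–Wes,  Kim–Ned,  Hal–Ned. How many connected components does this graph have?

Component: {Yui}
Component: {Ava, Rae}
Component: {Hal, Kim, Viv, Wes, Fay, Ned}

3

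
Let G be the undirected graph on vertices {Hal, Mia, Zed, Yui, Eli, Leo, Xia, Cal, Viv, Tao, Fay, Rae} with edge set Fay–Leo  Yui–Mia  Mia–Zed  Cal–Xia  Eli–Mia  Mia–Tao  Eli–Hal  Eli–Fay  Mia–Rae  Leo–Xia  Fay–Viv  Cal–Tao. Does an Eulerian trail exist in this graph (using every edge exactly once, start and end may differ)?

Degrees: Hal:1, Mia:5, Zed:1, Yui:1, Eli:3, Leo:2, Xia:2, Cal:2, Viv:1, Tao:2, Fay:3, Rae:1
Odd-degree vertices: Hal, Mia, Zed, Yui, Eli, Viv, Fay, Rae (8 total).
An Eulerian trail requires 0 or 2 odd-degree vertices; here there are 8.

No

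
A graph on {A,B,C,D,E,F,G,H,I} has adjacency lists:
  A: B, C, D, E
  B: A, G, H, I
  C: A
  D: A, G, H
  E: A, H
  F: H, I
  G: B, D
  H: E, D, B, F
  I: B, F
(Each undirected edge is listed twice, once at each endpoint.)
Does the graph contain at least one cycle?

|V| = 9, |E| = 12, number of components = 1.
Since 12 > 9 - 1, a cycle must exist; for instance A-B-H-E-A.

Yes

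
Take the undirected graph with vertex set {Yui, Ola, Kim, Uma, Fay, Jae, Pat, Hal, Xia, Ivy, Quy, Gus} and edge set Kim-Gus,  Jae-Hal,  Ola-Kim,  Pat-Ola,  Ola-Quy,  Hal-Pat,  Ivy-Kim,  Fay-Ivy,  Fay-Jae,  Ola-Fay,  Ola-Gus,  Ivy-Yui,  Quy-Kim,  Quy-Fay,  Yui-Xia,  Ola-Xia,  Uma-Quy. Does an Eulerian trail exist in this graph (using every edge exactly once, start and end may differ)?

Yes

Degrees: Yui:2, Ola:6, Kim:4, Uma:1, Fay:4, Jae:2, Pat:2, Hal:2, Xia:2, Ivy:3, Quy:4, Gus:2
Odd-degree vertices: Uma, Ivy (2 total).
With 2 odd-degree vertices and all edges in one connected piece, an Eulerian trail exists (from Uma to Ivy).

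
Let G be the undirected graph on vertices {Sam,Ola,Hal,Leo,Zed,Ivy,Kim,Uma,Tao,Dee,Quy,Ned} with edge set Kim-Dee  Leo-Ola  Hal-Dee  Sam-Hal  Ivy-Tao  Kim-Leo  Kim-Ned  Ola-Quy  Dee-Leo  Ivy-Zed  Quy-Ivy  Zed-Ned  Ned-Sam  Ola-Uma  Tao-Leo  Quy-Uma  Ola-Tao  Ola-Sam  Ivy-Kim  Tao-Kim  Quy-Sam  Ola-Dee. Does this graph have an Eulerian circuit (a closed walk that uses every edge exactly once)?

Degrees: Sam:4, Ola:6, Hal:2, Leo:4, Zed:2, Ivy:4, Kim:5, Uma:2, Tao:4, Dee:4, Quy:4, Ned:3
Vertices with odd degree: Kim, Ned. An Eulerian circuit requires all degrees even.

No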